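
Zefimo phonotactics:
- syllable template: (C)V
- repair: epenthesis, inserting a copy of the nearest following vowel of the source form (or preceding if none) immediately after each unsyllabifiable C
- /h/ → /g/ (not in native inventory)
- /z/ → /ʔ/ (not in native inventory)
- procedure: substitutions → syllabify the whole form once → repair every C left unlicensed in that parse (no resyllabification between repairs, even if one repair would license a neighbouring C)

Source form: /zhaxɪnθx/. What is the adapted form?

ʔagaxɪnɪθɪxɪ

Substitution: /z/ → /ʔ/, /h/ → /g/, giving /ʔgaxɪnθx/.
Under (C)V, the unsyllabifiable consonants are /ʔ/, /n/, /θ/, /x/ (no codas are permitted; onsets are limited to one consonant).
Inserting the epenthetic vowel yields /ʔ/ → /ʔa/, /n/ → /nɪ/, /θ/ → /θɪ/, /x/ → /xɪ/.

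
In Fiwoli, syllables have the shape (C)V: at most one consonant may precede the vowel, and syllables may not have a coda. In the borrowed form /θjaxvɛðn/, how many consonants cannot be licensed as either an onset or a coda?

Under (C)V, the unsyllabifiable consonants are /θ/, /x/, /ð/, /n/ (no codas are permitted; onsets are limited to one consonant).

4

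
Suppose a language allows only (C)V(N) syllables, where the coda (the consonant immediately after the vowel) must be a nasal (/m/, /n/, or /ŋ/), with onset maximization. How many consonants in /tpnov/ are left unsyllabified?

The consonants /t/, /p/, /v/ cannot be parsed into a legal (C)V(N) syllable (only a nasal (/m/, /n/, or /ŋ/) is licensed in coda position; onsets are limited to one consonant).

3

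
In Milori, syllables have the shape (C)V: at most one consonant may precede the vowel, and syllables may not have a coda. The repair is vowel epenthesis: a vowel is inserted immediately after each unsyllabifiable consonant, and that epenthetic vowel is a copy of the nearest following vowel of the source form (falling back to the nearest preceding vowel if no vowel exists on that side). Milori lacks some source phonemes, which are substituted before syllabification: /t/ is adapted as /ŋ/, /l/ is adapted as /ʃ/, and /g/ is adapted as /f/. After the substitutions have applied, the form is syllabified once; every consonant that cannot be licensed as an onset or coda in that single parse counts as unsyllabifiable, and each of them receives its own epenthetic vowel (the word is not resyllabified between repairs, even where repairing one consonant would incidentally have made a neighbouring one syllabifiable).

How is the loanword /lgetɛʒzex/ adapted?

ʃefeŋɛʒezexe

Substitution: /l/ → /ʃ/, /g/ → /f/, /t/ → /ŋ/, giving /ʃfeŋɛʒzex/.
Under (C)V, the unsyllabifiable consonants are /ʃ/, /ʒ/, /x/ (no codas are permitted; onsets are limited to one consonant).
Epenthesis after each stranded consonant: /ʃ/ → /ʃe/, /ʒ/ → /ʒe/, /x/ → /xe/.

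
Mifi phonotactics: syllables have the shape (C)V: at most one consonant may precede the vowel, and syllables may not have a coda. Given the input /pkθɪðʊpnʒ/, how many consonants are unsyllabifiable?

Syllabifying with onset maximization leaves /p/, /k/, /p/, /n/, /ʒ/ stranded (no codas are permitted; onsets are limited to one consonant).

5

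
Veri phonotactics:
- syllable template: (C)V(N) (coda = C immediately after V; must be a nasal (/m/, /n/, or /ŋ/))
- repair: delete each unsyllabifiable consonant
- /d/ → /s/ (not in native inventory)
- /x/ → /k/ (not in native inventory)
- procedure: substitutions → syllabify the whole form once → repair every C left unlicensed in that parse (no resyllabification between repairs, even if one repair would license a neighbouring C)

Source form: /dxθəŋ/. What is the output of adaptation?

Substitution: /d/ → /s/, /x/ → /k/, giving /skθəŋ/.
Syllabifying with onset maximization leaves /s/, /k/ stranded (only a nasal (/m/, /n/, or /ŋ/) is licensed in coda position; onsets are limited to one consonant).
Deleting the stranded consonants removes /s/, /k/.

θəŋ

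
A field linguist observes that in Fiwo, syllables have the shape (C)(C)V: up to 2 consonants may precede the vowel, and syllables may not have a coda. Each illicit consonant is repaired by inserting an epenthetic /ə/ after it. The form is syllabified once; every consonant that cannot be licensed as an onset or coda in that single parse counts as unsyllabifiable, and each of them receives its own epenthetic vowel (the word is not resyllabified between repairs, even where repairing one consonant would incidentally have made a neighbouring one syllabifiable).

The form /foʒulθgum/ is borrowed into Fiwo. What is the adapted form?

foʒuləθgumə

Syllabifying with onset maximization leaves /l/, /m/ stranded (no codas are permitted; onsets may contain at most 2 consonants).
Inserting the epenthetic vowel yields /l/ → /lə/, /m/ → /mə/.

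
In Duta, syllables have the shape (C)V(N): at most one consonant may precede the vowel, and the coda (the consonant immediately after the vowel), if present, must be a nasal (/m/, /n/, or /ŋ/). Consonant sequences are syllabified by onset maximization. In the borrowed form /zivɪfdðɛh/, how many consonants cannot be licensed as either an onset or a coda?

3

The consonants /f/, /d/, /h/ cannot be parsed into a legal (C)V(N) syllable (only a nasal (/m/, /n/, or /ŋ/) is licensed in coda position; onsets are limited to one consonant).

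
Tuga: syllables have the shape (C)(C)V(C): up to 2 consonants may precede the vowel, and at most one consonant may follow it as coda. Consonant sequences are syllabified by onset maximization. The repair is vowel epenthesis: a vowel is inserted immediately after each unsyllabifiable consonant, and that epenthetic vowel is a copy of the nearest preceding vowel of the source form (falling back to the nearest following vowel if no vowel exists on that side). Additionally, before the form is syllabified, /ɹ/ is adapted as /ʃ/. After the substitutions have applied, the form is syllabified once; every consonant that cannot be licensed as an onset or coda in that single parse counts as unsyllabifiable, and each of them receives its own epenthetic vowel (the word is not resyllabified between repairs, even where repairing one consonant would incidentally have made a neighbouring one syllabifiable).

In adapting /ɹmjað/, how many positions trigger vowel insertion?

1

After substitution the input is /ʃmjað/.
The unsyllabifiable consonants are /ʃ/; each receives one epenthetic vowel.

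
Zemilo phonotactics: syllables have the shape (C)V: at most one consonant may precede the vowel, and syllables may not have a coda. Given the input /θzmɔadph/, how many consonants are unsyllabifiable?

5

Syllabifying with onset maximization leaves /θ/, /z/, /d/, /p/, /h/ stranded (no codas are permitted; onsets are limited to one consonant).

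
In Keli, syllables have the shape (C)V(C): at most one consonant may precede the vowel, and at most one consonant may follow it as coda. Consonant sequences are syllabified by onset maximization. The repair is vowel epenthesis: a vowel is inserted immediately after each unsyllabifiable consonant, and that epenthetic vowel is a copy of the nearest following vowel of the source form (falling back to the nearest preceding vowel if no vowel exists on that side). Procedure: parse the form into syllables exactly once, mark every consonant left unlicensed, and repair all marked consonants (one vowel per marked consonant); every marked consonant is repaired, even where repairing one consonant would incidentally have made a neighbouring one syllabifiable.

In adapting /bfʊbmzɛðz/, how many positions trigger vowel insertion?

The unsyllabifiable consonants are /b/, /m/, /z/; each receives one epenthetic vowel.

3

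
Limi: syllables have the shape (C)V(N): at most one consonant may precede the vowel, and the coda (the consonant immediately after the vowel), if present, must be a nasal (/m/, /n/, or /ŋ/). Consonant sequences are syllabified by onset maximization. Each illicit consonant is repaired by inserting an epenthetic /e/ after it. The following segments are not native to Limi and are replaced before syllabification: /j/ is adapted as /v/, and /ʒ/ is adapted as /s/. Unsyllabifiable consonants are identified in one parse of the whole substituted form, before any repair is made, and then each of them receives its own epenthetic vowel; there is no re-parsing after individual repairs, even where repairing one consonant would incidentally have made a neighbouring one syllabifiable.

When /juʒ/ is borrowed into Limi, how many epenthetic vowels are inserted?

1

After substitution the input is /vus/.
The unsyllabifiable consonants are /s/; each receives one epenthetic vowel.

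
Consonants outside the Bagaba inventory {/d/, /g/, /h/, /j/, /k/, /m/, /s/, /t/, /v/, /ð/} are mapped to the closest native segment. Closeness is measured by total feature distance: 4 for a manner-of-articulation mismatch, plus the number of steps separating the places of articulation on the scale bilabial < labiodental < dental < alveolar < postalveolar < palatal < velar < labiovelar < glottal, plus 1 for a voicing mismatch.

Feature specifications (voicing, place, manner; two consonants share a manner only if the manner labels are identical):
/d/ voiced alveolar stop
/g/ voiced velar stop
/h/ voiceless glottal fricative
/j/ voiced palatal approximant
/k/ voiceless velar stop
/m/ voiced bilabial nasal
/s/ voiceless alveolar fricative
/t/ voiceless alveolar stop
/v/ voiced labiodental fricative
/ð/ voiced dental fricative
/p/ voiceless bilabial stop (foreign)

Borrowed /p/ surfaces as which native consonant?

t

/t/ is closest: same manner (stop), place distance 3 (bilabial→alveolar), same voicing; total 3. Next closest is /d/ at distance 4.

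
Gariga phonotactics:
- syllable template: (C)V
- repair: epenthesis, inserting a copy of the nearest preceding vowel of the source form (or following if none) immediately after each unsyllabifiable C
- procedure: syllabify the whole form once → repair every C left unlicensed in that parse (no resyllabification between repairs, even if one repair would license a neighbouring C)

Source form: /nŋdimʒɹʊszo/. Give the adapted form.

niŋidimiʒiɹʊsʊzo

The consonants /n/, /ŋ/, /m/, /ʒ/, /s/ cannot be parsed into a legal (C)V syllable (no codas are permitted; onsets are limited to one consonant).
Inserting the epenthetic vowel yields /n/ → /ni/, /ŋ/ → /ŋi/, /m/ → /mi/, /ʒ/ → /ʒi/, /s/ → /sʊ/.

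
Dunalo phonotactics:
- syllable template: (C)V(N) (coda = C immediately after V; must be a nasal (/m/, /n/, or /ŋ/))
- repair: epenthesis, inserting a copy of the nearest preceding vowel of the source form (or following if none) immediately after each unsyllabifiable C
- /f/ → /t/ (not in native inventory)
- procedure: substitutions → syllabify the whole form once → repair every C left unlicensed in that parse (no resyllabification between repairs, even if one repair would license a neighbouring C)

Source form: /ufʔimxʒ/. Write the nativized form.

utuʔimxiʒi

Substitution: /f/ → /t/, giving /utʔimxʒ/.
Under (C)V(N), the unsyllabifiable consonants are /t/, /x/, /ʒ/ (only a nasal (/m/, /n/, or /ŋ/) is licensed in coda position; onsets are limited to one consonant).
Inserting the epenthetic vowel yields /t/ → /tu/, /x/ → /xi/, /ʒ/ → /ʒi/.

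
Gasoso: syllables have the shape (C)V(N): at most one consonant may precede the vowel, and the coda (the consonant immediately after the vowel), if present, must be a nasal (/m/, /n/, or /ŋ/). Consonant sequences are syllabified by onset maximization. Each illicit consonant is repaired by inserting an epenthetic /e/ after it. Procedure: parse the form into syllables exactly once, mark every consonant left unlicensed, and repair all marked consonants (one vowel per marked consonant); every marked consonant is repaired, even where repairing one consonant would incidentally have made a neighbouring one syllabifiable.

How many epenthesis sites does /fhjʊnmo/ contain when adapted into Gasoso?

The unsyllabifiable consonants are /f/, /h/; each receives one epenthetic vowel.

2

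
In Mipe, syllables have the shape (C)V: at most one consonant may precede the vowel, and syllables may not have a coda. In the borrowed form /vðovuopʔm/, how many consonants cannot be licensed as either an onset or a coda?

4

Under (C)V, the unsyllabifiable consonants are /v/, /p/, /ʔ/, /m/ (no codas are permitted; onsets are limited to one consonant).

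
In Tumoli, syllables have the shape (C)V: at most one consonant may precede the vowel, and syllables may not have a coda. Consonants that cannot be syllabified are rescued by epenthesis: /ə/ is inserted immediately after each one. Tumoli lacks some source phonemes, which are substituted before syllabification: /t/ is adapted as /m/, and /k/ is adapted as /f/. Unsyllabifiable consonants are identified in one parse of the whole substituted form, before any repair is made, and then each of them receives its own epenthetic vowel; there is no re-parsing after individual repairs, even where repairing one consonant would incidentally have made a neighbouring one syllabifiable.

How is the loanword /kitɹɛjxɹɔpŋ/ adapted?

Substitution: /k/ → /f/, /t/ → /m/, giving /fimɹɛjxɹɔpŋ/.
Syllabifying with onset maximization leaves /m/, /j/, /x/, /p/, /ŋ/ stranded (no codas are permitted; onsets are limited to one consonant).
Each unlicensed consonant becomes the onset of a new syllable: /m/ → /mə/, /j/ → /jə/, /x/ → /xə/, /p/ → /pə/, /ŋ/ → /ŋə/.

fiməɹɛjəxəɹɔpəŋə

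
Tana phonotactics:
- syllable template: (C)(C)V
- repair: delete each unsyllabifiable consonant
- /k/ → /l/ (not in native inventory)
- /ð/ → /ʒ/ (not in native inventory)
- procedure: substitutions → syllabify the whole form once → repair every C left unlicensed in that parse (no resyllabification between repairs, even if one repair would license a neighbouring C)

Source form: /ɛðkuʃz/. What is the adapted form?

Substitution: /ð/ → /ʒ/, /k/ → /l/, giving /ɛʒluʃz/.
Under (C)(C)V, the unsyllabifiable consonants are /ʃ/, /z/ (no codas are permitted; onsets may contain at most 2 consonants).
Each unlicensed consonant is deleted: /ʃ/, /z/.

ɛʒlu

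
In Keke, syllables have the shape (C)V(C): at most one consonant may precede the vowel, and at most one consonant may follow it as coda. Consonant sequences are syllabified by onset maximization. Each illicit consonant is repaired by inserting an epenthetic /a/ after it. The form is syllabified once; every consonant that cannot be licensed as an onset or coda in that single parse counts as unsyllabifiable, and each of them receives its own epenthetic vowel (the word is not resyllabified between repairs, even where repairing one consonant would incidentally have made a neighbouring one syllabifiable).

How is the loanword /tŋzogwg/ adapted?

Syllabifying with onset maximization leaves /t/, /ŋ/, /w/, /g/ stranded (at most one coda consonant is licensed; onsets are limited to one consonant).
Epenthesis after each stranded consonant: /t/ → /ta/, /ŋ/ → /ŋa/, /w/ → /wa/, /g/ → /ga/.

taŋazogwaga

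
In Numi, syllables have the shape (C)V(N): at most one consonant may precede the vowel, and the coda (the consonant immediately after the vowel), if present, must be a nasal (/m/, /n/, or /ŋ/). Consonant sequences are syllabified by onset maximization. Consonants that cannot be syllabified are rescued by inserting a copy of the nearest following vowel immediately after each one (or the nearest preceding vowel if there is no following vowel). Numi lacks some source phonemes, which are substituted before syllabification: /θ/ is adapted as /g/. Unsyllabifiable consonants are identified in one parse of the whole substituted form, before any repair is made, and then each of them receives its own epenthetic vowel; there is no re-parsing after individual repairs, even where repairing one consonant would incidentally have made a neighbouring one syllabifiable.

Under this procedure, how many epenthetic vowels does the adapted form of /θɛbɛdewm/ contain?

2

After substitution the input is /gɛbɛdewm/.
The unsyllabifiable consonants are /w/, /m/; each receives one epenthetic vowel.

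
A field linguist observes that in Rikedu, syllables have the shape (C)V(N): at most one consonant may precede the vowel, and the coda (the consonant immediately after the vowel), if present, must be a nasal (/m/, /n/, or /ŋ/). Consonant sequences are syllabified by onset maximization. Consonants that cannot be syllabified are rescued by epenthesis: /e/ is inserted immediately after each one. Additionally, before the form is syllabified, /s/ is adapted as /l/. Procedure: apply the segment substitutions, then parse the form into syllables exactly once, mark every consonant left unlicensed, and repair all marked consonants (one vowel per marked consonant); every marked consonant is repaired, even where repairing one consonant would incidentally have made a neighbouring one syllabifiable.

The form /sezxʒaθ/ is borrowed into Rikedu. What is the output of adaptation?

lezexeʒaθe

Substitution: /s/ → /l/, giving /lezxʒaθ/.
Under (C)V(N), the unsyllabifiable consonants are /z/, /x/, /θ/ (only a nasal (/m/, /n/, or /ŋ/) is licensed in coda position; onsets are limited to one consonant).
Inserting the epenthetic vowel yields /z/ → /ze/, /x/ → /xe/, /θ/ → /θe/.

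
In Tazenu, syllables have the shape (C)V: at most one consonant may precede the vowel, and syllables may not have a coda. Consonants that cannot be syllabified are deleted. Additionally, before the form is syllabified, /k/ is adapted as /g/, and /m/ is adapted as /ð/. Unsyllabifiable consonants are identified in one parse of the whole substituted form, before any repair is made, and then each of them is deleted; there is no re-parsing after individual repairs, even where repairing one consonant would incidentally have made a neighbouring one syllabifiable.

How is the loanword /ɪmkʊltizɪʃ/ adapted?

ɪgʊtizɪ

Substitution: /m/ → /ð/, /k/ → /g/, giving /ɪðgʊltizɪʃ/.
Under (C)V, the unsyllabifiable consonants are /ð/, /l/, /ʃ/ (no codas are permitted; onsets are limited to one consonant).
Each unlicensed consonant is deleted: /ð/, /l/, /ʃ/.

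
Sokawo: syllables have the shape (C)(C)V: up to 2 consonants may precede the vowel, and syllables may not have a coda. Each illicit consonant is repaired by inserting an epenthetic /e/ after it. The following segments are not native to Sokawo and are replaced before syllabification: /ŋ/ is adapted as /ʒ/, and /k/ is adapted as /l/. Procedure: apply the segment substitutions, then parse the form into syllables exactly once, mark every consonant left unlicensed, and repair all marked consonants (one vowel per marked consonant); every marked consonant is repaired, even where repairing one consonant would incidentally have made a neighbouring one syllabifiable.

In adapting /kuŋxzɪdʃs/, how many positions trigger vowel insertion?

4

After substitution the input is /luʒxzɪdʃs/.
The unsyllabifiable consonants are /ʒ/, /d/, /ʃ/, /s/; each receives one epenthetic vowel.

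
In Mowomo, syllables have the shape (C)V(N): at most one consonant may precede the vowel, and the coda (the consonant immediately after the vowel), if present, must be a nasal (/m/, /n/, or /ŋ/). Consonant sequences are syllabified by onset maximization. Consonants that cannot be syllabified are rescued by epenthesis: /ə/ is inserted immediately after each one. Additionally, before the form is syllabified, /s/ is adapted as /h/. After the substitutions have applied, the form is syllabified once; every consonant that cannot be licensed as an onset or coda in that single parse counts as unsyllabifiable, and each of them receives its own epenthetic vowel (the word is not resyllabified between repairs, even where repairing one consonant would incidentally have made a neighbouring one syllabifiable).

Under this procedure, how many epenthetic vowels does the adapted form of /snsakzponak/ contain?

After substitution the input is /hnhakzponak/.
The unsyllabifiable consonants are /h/, /n/, /k/, /z/, /k/; each receives one epenthetic vowel.

5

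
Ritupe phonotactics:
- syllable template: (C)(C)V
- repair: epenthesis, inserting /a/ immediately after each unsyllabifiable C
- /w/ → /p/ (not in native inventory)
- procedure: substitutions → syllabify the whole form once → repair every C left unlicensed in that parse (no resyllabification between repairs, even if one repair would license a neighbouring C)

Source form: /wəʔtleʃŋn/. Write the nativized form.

Substitution: /w/ → /p/, giving /pəʔtleʃŋn/.
Under (C)(C)V, the unsyllabifiable consonants are /ʔ/, /ʃ/, /ŋ/, /n/ (no codas are permitted; onsets may contain at most 2 consonants).
Each unlicensed consonant becomes the onset of a new syllable: /ʔ/ → /ʔa/, /ʃ/ → /ʃa/, /ŋ/ → /ŋa/, /n/ → /na/.

pəʔatleʃaŋana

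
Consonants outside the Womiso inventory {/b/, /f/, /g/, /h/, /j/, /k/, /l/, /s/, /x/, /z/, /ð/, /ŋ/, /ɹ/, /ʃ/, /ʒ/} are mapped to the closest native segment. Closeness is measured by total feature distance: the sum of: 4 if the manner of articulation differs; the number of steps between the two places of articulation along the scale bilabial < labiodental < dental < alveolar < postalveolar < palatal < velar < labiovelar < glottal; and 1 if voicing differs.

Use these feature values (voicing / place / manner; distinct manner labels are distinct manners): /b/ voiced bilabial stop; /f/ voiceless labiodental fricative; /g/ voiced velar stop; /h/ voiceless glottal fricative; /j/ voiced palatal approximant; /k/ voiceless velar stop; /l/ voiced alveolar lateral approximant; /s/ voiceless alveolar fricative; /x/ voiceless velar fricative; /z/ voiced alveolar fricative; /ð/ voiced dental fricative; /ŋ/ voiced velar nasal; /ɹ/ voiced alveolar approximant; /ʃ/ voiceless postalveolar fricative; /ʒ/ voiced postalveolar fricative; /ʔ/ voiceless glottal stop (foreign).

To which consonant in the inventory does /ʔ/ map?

k

/k/ is closest: same manner (stop), place distance 2 (glottal→velar), same voicing; total 2. Next closest is /g/ at distance 3.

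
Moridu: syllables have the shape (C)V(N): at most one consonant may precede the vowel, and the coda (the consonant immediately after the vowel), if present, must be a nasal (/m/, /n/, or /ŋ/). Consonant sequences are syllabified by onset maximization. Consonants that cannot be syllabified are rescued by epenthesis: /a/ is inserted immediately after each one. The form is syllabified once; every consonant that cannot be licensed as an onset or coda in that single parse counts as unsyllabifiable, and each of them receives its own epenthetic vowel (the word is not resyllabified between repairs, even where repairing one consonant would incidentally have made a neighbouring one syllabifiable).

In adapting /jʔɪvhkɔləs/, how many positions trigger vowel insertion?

The unsyllabifiable consonants are /j/, /v/, /h/, /s/; each receives one epenthetic vowel.

4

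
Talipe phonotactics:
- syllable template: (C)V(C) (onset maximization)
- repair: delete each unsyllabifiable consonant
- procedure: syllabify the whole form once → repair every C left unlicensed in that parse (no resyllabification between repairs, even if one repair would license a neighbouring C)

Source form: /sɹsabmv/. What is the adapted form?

sab

The consonants /s/, /ɹ/, /m/, /v/ cannot be parsed into a legal (C)V(C) syllable (at most one coda consonant is licensed; onsets are limited to one consonant).
Each unlicensed consonant is deleted: /s/, /ɹ/, /m/, /v/.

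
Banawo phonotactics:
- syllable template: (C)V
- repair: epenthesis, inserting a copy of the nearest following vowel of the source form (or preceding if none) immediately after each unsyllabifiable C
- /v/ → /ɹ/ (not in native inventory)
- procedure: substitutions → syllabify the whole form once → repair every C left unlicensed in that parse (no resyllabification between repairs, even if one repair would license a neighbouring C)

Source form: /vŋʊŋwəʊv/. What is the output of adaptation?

Substitution: /v/ → /ɹ/, giving /ɹŋʊŋwəʊɹ/.
Under (C)V, the unsyllabifiable consonants are /ɹ/, /ŋ/, /ɹ/ (no codas are permitted; onsets are limited to one consonant).
Inserting the epenthetic vowel yields /ɹ/ → /ɹʊ/, /ŋ/ → /ŋə/, /ɹ/ → /ɹʊ/.

ɹʊŋʊŋəwəʊɹʊ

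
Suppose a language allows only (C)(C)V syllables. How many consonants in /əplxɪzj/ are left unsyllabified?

Under (C)(C)V, the unsyllabifiable consonants are /p/, /z/, /j/ (no codas are permitted; onsets may contain at most 2 consonants).

3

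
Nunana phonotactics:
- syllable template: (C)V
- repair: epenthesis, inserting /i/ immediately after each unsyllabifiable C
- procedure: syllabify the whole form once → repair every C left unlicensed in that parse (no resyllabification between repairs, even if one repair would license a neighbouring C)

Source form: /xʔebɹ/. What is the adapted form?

xiʔebiɹi

Under (C)V, the unsyllabifiable consonants are /x/, /b/, /ɹ/ (no codas are permitted; onsets are limited to one consonant).
Each unlicensed consonant becomes the onset of a new syllable: /x/ → /xi/, /b/ → /bi/, /ɹ/ → /ɹi/.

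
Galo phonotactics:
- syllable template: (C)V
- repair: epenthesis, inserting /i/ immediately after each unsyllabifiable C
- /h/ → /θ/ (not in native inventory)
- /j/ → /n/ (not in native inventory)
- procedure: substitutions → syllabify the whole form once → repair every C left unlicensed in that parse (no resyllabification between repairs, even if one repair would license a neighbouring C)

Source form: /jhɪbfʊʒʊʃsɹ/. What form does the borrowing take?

niθɪbifʊʒʊʃisiɹi

Substitution: /j/ → /n/, /h/ → /θ/, giving /nθɪbfʊʒʊʃsɹ/.
Under (C)V, the unsyllabifiable consonants are /n/, /b/, /ʃ/, /s/, /ɹ/ (no codas are permitted; onsets are limited to one consonant).
Each unlicensed consonant becomes the onset of a new syllable: /n/ → /ni/, /b/ → /bi/, /ʃ/ → /ʃi/, /s/ → /si/, /ɹ/ → /ɹi/.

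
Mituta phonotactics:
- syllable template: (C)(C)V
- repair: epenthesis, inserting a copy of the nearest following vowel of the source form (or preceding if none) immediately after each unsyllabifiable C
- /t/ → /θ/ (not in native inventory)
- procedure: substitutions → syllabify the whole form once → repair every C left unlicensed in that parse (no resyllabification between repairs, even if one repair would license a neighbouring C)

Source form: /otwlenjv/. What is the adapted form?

Substitution: /t/ → /θ/, giving /oθwlenjv/.
Syllabifying with onset maximization leaves /θ/, /n/, /j/, /v/ stranded (no codas are permitted; onsets may contain at most 2 consonants).
Each unlicensed consonant becomes the onset of a new syllable: /θ/ → /θe/, /n/ → /ne/, /j/ → /je/, /v/ → /ve/.

oθewlenejeve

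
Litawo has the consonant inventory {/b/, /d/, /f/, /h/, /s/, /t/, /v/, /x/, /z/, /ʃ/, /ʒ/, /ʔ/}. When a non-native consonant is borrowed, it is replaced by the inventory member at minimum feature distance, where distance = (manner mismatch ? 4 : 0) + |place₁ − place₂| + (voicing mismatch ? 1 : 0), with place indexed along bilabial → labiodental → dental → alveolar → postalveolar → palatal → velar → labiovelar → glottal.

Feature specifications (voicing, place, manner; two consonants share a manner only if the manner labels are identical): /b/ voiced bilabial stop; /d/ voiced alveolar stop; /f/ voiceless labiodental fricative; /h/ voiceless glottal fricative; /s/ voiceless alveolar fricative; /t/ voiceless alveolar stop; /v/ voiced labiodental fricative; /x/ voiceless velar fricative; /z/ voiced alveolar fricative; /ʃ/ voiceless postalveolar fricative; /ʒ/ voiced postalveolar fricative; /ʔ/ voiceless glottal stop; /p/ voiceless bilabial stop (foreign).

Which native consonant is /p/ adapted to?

b

/b/ is closest: same manner (stop), place distance 0 (bilabial→bilabial), voicing differs (+1); total 1. Next closest is /t/ at distance 3.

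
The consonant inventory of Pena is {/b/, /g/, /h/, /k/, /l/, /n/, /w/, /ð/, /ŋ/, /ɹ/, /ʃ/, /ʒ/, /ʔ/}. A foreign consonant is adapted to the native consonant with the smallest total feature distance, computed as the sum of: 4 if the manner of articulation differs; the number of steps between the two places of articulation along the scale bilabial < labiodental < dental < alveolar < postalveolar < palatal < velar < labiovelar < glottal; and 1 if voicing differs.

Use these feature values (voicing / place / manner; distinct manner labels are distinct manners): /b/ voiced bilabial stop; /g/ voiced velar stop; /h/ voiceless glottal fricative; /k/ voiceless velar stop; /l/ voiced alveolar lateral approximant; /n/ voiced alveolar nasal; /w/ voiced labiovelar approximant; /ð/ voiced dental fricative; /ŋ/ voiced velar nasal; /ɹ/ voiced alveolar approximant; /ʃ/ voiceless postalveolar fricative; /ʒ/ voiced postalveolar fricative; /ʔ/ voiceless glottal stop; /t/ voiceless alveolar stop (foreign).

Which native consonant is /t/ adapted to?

/k/ is closest: same manner (stop), place distance 3 (alveolar→velar), same voicing; total 3. Next closest is /b/ at distance 4.

k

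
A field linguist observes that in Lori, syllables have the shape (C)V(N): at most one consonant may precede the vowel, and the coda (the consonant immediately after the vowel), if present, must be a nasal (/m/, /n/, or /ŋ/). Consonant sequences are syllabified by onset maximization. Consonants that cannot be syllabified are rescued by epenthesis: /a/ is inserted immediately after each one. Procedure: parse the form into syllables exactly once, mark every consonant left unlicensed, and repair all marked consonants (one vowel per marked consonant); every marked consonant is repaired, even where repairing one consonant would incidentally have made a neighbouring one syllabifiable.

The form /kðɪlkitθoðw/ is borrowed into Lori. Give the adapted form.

kaðɪlakitaθoðawa

Syllabifying with onset maximization leaves /k/, /l/, /t/, /ð/, /w/ stranded (only a nasal (/m/, /n/, or /ŋ/) is licensed in coda position; onsets are limited to one consonant).
Each unlicensed consonant becomes the onset of a new syllable: /k/ → /ka/, /l/ → /la/, /t/ → /ta/, /ð/ → /ða/, /w/ → /wa/.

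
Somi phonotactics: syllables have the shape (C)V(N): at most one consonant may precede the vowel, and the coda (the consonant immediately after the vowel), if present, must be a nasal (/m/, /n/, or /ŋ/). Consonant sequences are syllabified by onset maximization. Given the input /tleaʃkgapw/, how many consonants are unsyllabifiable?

Syllabifying with onset maximization leaves /t/, /ʃ/, /k/, /p/, /w/ stranded (only a nasal (/m/, /n/, or /ŋ/) is licensed in coda position; onsets are limited to one consonant).

5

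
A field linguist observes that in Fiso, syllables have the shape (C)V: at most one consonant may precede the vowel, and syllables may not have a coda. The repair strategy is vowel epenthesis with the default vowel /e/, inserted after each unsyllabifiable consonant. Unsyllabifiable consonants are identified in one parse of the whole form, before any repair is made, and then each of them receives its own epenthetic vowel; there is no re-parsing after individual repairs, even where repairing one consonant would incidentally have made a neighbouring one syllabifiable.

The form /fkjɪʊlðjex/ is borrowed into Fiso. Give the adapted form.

The consonants /f/, /k/, /l/, /ð/, /x/ cannot be parsed into a legal (C)V syllable (no codas are permitted; onsets are limited to one consonant).
Epenthesis after each stranded consonant: /f/ → /fe/, /k/ → /ke/, /l/ → /le/, /ð/ → /ðe/, /x/ → /xe/.

fekejɪʊleðejexe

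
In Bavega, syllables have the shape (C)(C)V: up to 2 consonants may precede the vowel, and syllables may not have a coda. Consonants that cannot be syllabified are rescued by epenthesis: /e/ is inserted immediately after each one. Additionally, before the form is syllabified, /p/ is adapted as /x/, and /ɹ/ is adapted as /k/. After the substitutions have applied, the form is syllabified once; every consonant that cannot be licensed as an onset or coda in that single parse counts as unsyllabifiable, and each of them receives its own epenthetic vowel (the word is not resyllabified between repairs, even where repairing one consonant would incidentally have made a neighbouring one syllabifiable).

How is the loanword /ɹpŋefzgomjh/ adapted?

kexŋefezgomejehe

Substitution: /ɹ/ → /k/, /p/ → /x/, giving /kxŋefzgomjh/.
Syllabifying with onset maximization leaves /k/, /f/, /m/, /j/, /h/ stranded (no codas are permitted; onsets may contain at most 2 consonants).
Epenthesis after each stranded consonant: /k/ → /ke/, /f/ → /fe/, /m/ → /me/, /j/ → /je/, /h/ → /he/.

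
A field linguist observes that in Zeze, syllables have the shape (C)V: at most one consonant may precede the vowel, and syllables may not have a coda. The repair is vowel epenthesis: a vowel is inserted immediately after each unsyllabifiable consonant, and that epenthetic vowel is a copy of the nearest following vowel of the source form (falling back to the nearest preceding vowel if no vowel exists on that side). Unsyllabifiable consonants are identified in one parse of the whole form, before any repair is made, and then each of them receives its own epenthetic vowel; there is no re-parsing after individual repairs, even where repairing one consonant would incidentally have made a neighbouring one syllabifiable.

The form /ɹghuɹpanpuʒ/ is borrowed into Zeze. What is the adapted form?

Syllabifying with onset maximization leaves /ɹ/, /g/, /ɹ/, /n/, /ʒ/ stranded (no codas are permitted; onsets are limited to one consonant).
Each unlicensed consonant becomes the onset of a new syllable: /ɹ/ → /ɹu/, /g/ → /gu/, /ɹ/ → /ɹa/, /n/ → /nu/, /ʒ/ → /ʒu/.

ɹuguhuɹapanupuʒu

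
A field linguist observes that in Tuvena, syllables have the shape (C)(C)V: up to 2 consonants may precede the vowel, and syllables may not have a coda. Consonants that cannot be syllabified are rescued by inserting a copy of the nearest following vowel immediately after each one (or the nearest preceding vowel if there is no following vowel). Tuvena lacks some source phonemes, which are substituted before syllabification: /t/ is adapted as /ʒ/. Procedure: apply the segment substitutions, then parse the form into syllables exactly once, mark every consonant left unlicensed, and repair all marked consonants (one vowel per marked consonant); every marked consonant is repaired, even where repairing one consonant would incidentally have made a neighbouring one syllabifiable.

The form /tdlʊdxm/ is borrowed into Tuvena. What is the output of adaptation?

Substitution: /t/ → /ʒ/, giving /ʒdlʊdxm/.
The consonants /ʒ/, /d/, /x/, /m/ cannot be parsed into a legal (C)(C)V syllable (no codas are permitted; onsets may contain at most 2 consonants).
Each unlicensed consonant becomes the onset of a new syllable: /ʒ/ → /ʒʊ/, /d/ → /dʊ/, /x/ → /xʊ/, /m/ → /mʊ/.

ʒʊdlʊdʊxʊmʊ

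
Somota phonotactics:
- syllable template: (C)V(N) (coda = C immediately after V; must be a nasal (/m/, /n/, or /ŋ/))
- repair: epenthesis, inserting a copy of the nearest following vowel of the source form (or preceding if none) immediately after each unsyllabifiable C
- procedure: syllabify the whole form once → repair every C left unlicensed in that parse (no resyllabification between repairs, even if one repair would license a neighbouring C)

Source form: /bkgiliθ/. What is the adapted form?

bikigiliθi

Syllabifying with onset maximization leaves /b/, /k/, /θ/ stranded (only a nasal (/m/, /n/, or /ŋ/) is licensed in coda position; onsets are limited to one consonant).
Each unlicensed consonant becomes the onset of a new syllable: /b/ → /bi/, /k/ → /ki/, /θ/ → /θi/.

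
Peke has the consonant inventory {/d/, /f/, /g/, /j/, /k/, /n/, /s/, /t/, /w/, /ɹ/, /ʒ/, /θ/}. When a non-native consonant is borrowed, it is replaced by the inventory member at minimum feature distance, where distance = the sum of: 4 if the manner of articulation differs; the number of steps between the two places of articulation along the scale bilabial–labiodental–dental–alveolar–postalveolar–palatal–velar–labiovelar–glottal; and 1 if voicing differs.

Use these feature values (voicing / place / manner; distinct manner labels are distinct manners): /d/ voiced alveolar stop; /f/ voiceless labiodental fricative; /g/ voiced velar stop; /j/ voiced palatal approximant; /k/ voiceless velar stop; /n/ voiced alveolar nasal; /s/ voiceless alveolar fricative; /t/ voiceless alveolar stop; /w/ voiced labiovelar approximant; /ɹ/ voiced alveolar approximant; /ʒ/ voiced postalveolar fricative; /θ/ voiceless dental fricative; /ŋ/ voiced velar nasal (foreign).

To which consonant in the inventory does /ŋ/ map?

n

/n/ is closest: same manner (nasal), place distance 3 (velar→alveolar), same voicing; total 3. Next closest is /g/ at distance 4.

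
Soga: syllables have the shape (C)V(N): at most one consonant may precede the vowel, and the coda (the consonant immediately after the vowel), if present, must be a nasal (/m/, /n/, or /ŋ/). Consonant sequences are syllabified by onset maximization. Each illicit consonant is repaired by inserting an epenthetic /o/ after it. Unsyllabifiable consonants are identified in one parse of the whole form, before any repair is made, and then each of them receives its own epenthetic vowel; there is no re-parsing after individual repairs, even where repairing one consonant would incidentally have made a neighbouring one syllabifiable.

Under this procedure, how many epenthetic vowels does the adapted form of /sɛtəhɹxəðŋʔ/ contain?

The unsyllabifiable consonants are /h/, /ɹ/, /ð/, /ŋ/, /ʔ/; each receives one epenthetic vowel.

5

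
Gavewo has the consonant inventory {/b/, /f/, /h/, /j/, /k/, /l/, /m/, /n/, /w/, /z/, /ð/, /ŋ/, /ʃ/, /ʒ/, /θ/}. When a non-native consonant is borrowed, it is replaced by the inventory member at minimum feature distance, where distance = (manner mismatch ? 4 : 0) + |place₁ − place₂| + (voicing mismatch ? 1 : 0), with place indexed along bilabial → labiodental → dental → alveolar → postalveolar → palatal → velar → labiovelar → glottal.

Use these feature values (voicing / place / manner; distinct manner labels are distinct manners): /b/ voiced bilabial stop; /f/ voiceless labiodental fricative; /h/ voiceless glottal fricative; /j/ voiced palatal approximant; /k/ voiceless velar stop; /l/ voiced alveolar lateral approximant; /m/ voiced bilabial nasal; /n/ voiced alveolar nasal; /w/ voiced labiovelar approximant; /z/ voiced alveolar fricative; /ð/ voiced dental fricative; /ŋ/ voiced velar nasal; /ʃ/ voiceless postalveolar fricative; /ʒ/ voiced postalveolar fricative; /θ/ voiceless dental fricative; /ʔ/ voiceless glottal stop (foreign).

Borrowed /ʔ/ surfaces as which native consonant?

k

/k/ is closest: same manner (stop), place distance 2 (glottal→velar), same voicing; total 2. Next closest is /h/ at distance 4.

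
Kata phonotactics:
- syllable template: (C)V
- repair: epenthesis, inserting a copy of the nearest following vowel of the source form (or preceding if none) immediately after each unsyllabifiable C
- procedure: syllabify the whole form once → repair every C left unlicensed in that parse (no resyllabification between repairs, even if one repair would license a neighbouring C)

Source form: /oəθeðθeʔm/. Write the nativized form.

oəθeðeθeʔeme

Under (C)V, the unsyllabifiable consonants are /ð/, /ʔ/, /m/ (no codas are permitted; onsets are limited to one consonant).
Inserting the epenthetic vowel yields /ð/ → /ðe/, /ʔ/ → /ʔe/, /m/ → /me/.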